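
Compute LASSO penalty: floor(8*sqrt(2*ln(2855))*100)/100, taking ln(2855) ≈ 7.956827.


ln(2855) ≈ 7.956827.
2*ln(n) ≈ 15.913654.
sqrt(2*ln(n)) ≈ sqrt(15.913654) ≈ 3.989192.
lambda ≈ 8*3.989192 = 31.913536.
floor(lambda*100)/100 = 31.91.

31.91


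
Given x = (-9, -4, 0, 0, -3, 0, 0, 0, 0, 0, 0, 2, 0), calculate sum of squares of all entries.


Non-zero entries: [(0, -9), (1, -4), (4, -3), (11, 2)]
Squares: [81, 16, 9, 4]
||x||_2^2 = sum = 110.

110


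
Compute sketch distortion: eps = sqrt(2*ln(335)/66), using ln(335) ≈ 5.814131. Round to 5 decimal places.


ln(335) ≈ 5.814131.
2*ln(N)/m ≈ 2*5.814131/66 ≈ 0.17618579.
eps = sqrt(0.17618579) ≈ 0.4197449 ≈ 0.41974.

0.41974


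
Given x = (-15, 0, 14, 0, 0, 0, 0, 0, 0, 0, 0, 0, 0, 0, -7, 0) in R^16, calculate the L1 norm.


Non-zero entries: [(0, -15), (2, 14), (14, -7)]
Absolute values: [15, 14, 7]
||x||_1 = sum = 36.

36


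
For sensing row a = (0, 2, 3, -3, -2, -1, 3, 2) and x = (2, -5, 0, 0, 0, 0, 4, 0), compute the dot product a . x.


Non-zero terms: ['0*2', '2*-5', '3*4']
Products: [0, -10, 12]
y = sum = 2.

2


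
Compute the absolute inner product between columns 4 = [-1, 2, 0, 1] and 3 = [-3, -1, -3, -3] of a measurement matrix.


Inner product: -1*-3 + 2*-1 + 0*-3 + 1*-3
Products: [3, -2, 0, -3]
Sum = -2.
|dot| = 2.

2


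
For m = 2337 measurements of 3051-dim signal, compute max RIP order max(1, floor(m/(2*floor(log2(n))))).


floor(log2(3051)) = 11.
2*11 = 22.
m/(2*floor(log2(n))) = 2337/22 ≈ 106.2273.
floor = 106.
k = max(1, 106) = 106.

106


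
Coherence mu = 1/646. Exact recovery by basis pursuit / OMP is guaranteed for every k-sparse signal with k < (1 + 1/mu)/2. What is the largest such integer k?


1/mu = 646.
1 + 1/mu = 647.
(1 + 1/mu)/2 = 323.5 is not an integer, so k_max = floor(323.5) = 323.

323


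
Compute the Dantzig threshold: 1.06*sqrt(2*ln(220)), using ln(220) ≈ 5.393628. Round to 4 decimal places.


ln(220) ≈ 5.393628.
2*ln(n) ≈ 10.787256.
sqrt(2*ln(n)) ≈ sqrt(10.787256) ≈ 3.284396.
threshold ≈ 1.06*3.284396 = 3.48145976 ≈ 3.4815.

3.4815


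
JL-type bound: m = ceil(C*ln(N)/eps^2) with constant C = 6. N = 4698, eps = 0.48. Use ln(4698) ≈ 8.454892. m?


ln(4698) ≈ 8.454892.
eps^2 = 0.48^2 = 0.2304.
C*ln(N)/eps^2 ≈ 6*8.454892/0.2304 ≈ 220.1795.
m = ceil(220.1795) = 221.

221


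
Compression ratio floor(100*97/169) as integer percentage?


100*m/n = 100*97/169 ≈ 57.3964.
floor = 57.

57


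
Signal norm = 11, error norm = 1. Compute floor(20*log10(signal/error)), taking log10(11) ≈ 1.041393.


||x||/||e|| = 11/1 = 11.
log10(11) ≈ 1.041393.
20*log10(||x||/||e||) ≈ 20*1.041393 = 20.82786.
floor(20.82786) = 20.

20


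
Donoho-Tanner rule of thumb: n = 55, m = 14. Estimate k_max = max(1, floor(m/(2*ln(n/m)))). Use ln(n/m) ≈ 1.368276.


n/m = 55/14.
ln(n/m) ≈ 1.368276.
2*ln(n/m) ≈ 2.736552.
m/(2*ln(n/m)) ≈ 14/2.736552 ≈ 5.1159.
floor = 5.
k_max = max(1, 5) = 5.

5


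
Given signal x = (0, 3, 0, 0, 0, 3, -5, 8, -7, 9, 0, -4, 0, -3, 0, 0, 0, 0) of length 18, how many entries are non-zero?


Non-zero positions: [1, 5, 6, 7, 8, 9, 11, 13].
Sparsity = 8.

8


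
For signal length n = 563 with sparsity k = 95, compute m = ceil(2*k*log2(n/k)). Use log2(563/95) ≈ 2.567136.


log2(n/k) = log2(563/95) ≈ 2.567136.
2*k*log2(n/k) ≈ 2*95*2.567136 = 487.75584.
m = ceil(487.75584) = 488.

488


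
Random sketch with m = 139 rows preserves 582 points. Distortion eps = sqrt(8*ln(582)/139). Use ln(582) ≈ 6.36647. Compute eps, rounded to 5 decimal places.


ln(582) ≈ 6.36647.
8*ln(N)/m ≈ 8*6.36647/139 ≈ 0.36641554.
eps = sqrt(0.36641554) ≈ 0.6053227 ≈ 0.60532.

0.60532


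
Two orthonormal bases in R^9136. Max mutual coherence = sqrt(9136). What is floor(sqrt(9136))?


95^2 = 9025 <= 9136 < 9216 = 96^2, so 95 <= sqrt(9136) < 96.
floor(sqrt(9136)) = 95.

95


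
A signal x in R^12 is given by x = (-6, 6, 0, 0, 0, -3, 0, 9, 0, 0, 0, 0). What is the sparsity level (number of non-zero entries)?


Non-zero positions: [0, 1, 5, 7].
Sparsity = 4.

4


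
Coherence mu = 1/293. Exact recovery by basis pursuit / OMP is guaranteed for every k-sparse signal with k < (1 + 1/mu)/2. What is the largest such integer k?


1/mu = 293.
1 + 1/mu = 294.
(1 + 1/mu)/2 = 147 is an integer and the inequality is strict, so k_max = 147 - 1 = 146.

146


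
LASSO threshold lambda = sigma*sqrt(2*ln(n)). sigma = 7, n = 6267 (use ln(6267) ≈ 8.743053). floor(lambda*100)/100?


ln(6267) ≈ 8.743053.
2*ln(n) ≈ 17.486106.
sqrt(2*ln(n)) ≈ sqrt(17.486106) ≈ 4.181639.
lambda ≈ 7*4.181639 = 29.271473.
floor(lambda*100)/100 = 29.27.

29.27


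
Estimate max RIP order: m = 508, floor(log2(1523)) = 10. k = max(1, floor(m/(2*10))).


floor(log2(1523)) = 10.
2*10 = 20.
m/(2*floor(log2(n))) = 508/20 ≈ 25.4.
floor = 25.
k = max(1, 25) = 25.

25


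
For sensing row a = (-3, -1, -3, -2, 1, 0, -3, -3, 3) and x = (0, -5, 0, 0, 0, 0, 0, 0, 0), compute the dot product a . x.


Non-zero terms: ['-1*-5']
Products: [5]
y = sum = 5.

5


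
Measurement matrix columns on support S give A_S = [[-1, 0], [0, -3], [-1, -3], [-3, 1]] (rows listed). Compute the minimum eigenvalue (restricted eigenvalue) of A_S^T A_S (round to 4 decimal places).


A_S^T A_S = [[11, 0], [0, 19]].
trace = 30.
det = 209.
disc = trace^2 - 4*det = 900 - 4*209 = 64.
sqrt(64) = 8.
lam_min = (30 - 8)/2 = 11 = 11.0000.

11.0000


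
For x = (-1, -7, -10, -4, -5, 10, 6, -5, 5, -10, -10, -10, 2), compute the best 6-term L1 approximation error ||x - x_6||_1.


Sorted |x_i| descending: [10, 10, 10, 10, 10, 7, 6, 5, 5, 5, 4, 2, 1]
Keep top 6: [10, 10, 10, 10, 10, 7]
Tail entries: [6, 5, 5, 5, 4, 2, 1]
L1 error = sum of tail = 28.

28


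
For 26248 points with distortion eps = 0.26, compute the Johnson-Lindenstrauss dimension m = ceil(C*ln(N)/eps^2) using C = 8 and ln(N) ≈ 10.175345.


ln(26248) ≈ 10.175345.
eps^2 = 0.26^2 = 0.0676.
C*ln(N)/eps^2 ≈ 8*10.175345/0.0676 ≈ 1204.1828.
m = ceil(1204.1828) = 1205.

1205


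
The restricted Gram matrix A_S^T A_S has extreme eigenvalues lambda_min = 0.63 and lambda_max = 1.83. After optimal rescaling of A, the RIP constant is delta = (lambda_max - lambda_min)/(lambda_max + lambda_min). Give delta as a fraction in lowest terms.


lambda_max - lambda_min = 1.83 - 0.63 = 1.20.
lambda_max + lambda_min = 1.83 + 0.63 = 2.46.
delta = 1.20/2.46 = 120/246 = 20/41.

20/41


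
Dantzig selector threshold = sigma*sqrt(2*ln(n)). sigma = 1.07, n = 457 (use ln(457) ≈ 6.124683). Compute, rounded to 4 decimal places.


ln(457) ≈ 6.124683.
2*ln(n) ≈ 12.249366.
sqrt(2*ln(n)) ≈ sqrt(12.249366) ≈ 3.499909.
threshold ≈ 1.07*3.499909 = 3.74490263 ≈ 3.7449.

3.7449


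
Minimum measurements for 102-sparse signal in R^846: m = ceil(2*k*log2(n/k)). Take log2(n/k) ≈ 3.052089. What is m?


log2(n/k) = log2(846/102) ≈ 3.052089.
2*k*log2(n/k) ≈ 2*102*3.052089 = 622.626156.
m = ceil(622.626156) = 623.

623


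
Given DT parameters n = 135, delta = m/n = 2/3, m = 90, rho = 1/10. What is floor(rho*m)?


m = 2/3*135 = 90.
rho = 1/10.
rho*m = 1/10*90 = 9.
k = floor(9) = 9.

9


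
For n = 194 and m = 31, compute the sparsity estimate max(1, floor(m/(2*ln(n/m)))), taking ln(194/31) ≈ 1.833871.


n/m = 194/31.
ln(n/m) ≈ 1.833871.
2*ln(n/m) ≈ 3.667742.
m/(2*ln(n/m)) ≈ 31/3.667742 ≈ 8.4521.
floor = 8.
k_max = max(1, 8) = 8.

8


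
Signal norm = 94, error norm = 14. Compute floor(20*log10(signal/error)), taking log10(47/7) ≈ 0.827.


||x||/||e|| = 94/14 = 47/7.
log10(47/7) ≈ 0.827.
20*log10(||x||/||e||) ≈ 20*0.827 = 16.54.
floor(16.54) = 16.

16


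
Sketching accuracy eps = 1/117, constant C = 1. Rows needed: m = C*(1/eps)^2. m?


1/eps = 117.
(1/eps)^2 = 13689.
m = 1*13689 = 13689.

13689


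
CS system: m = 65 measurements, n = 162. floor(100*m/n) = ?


100*m/n = 100*65/162 ≈ 40.1235.
floor = 40.

40


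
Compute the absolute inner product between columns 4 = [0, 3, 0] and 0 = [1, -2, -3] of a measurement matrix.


Inner product: 0*1 + 3*-2 + 0*-3
Products: [0, -6, 0]
Sum = -6.
|dot| = 6.

6


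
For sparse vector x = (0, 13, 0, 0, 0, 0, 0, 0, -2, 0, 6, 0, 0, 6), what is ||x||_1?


Non-zero entries: [(1, 13), (8, -2), (10, 6), (13, 6)]
Absolute values: [13, 2, 6, 6]
||x||_1 = sum = 27.

27


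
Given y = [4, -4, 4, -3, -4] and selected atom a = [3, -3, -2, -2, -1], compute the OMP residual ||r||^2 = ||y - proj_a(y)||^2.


a^T a = 27.
a^T y = 26.
coeff = 26/27 = 26/27.
||r||^2 = 1295/27.

1295/27


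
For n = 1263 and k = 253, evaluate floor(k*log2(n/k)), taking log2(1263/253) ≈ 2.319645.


log2(n/k) = log2(1263/253) ≈ 2.319645.
k*log2(n/k) ≈ 253*2.319645 = 586.870185.
floor(586.870185) = 586.

586


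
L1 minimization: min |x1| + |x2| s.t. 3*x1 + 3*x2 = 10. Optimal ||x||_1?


Axis intercepts:
  x1 = 10/3, x2 = 0: L1 = 10/3
  x1 = 0, x2 = 10/3: L1 = 10/3
x* = (10/3, 0)
||x*||_1 = 10/3.

10/3


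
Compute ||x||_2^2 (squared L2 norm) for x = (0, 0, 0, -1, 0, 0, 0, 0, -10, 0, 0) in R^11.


Non-zero entries: [(3, -1), (8, -10)]
Squares: [1, 100]
||x||_2^2 = sum = 101.

101


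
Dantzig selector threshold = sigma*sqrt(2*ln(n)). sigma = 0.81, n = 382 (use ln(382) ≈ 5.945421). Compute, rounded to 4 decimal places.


ln(382) ≈ 5.945421.
2*ln(n) ≈ 11.890842.
sqrt(2*ln(n)) ≈ sqrt(11.890842) ≈ 3.44831.
threshold ≈ 0.81*3.44831 = 2.7931311 ≈ 2.7931.

2.7931


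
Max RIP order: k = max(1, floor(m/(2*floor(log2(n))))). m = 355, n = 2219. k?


floor(log2(2219)) = 11.
2*11 = 22.
m/(2*floor(log2(n))) = 355/22 ≈ 16.1364.
floor = 16.
k = max(1, 16) = 16.

16


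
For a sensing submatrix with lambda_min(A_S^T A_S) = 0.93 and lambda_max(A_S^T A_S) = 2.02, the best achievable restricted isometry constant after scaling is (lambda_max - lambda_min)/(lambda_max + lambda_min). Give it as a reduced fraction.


lambda_max - lambda_min = 2.02 - 0.93 = 1.09.
lambda_max + lambda_min = 2.02 + 0.93 = 2.95.
delta = 1.09/2.95 = 109/295.

109/295


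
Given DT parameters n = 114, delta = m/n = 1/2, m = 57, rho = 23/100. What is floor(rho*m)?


m = 1/2*114 = 57.
rho = 23/100.
rho*m = 23/100*57 = 13.11.
k = floor(13.11) = 13.

13


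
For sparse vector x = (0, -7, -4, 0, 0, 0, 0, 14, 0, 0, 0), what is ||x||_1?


Non-zero entries: [(1, -7), (2, -4), (7, 14)]
Absolute values: [7, 4, 14]
||x||_1 = sum = 25.

25


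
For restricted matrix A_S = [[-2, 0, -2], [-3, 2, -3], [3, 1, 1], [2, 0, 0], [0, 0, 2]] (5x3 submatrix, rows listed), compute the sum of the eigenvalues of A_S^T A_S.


Sum of eigenvalues of A_S^T A_S = trace(A_S^T A_S) = sum of squared column norms of A_S.
A_S^T A_S diagonal: [26, 5, 18].
trace = 26 + 5 + 18 = 49.

49


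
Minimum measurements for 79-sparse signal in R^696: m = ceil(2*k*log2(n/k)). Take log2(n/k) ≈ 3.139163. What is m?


log2(n/k) = log2(696/79) ≈ 3.139163.
2*k*log2(n/k) ≈ 2*79*3.139163 = 495.987754.
m = ceil(495.987754) = 496.

496


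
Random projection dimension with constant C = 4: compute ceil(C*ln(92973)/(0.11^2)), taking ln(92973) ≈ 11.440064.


ln(92973) ≈ 11.440064.
eps^2 = 0.11^2 = 0.0121.
C*ln(N)/eps^2 ≈ 4*11.440064/0.0121 ≈ 3781.8393.
m = ceil(3781.8393) = 3782.

3782


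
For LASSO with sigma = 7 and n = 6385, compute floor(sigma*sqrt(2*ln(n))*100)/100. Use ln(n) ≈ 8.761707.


ln(6385) ≈ 8.761707.
2*ln(n) ≈ 17.523414.
sqrt(2*ln(n)) ≈ sqrt(17.523414) ≈ 4.186098.
lambda ≈ 7*4.186098 = 29.302686.
floor(lambda*100)/100 = 29.30.

29.30


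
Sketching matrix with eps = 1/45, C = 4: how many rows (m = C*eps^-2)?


1/eps = 45.
(1/eps)^2 = 2025.
m = 4*2025 = 8100.

8100


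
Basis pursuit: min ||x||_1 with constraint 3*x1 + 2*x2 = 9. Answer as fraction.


Axis intercepts:
  x1 = 3, x2 = 0: L1 = 3
  x1 = 0, x2 = 9/2: L1 = 9/2
x* = (3, 0)
||x*||_1 = 3.

3


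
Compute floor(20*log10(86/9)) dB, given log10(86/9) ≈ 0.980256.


||x||/||e|| = 86/9.
log10(86/9) ≈ 0.980256.
20*log10(||x||/||e||) ≈ 20*0.980256 = 19.60512.
floor(19.60512) = 19.

19


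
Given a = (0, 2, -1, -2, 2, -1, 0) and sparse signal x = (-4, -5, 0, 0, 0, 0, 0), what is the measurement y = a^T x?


Non-zero terms: ['0*-4', '2*-5']
Products: [0, -10]
y = sum = -10.

-10


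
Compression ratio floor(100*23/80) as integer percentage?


100*m/n = 100*23/80 ≈ 28.75.
floor = 28.

28


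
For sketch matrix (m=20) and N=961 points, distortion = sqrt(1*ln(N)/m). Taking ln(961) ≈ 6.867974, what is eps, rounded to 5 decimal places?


ln(961) ≈ 6.867974.
1*ln(N)/m ≈ 1*6.867974/20 ≈ 0.3433987.
eps = sqrt(0.3433987) ≈ 0.5860023 ≈ 0.58600.

0.58600


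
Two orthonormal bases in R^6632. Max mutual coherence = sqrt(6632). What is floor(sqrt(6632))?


81^2 = 6561 <= 6632 < 6724 = 82^2, so 81 <= sqrt(6632) < 82.
floor(sqrt(6632)) = 81.

81


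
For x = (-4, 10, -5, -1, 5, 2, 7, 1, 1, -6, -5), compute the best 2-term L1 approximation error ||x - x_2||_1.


Sorted |x_i| descending: [10, 7, 6, 5, 5, 5, 4, 2, 1, 1, 1]
Keep top 2: [10, 7]
Tail entries: [6, 5, 5, 5, 4, 2, 1, 1, 1]
L1 error = sum of tail = 30.

30


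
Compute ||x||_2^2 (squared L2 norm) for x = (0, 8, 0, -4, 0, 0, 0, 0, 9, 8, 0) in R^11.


Non-zero entries: [(1, 8), (3, -4), (8, 9), (9, 8)]
Squares: [64, 16, 81, 64]
||x||_2^2 = sum = 225.

225


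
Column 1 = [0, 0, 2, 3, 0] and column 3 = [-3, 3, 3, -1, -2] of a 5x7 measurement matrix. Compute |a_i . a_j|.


Inner product: 0*-3 + 0*3 + 2*3 + 3*-1 + 0*-2
Products: [0, 0, 6, -3, 0]
Sum = 3.
|dot| = 3.

3


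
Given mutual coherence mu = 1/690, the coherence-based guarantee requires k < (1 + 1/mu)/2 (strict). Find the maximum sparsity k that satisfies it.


1/mu = 690.
1 + 1/mu = 691.
(1 + 1/mu)/2 = 345.5 is not an integer, so k_max = floor(345.5) = 345.

345


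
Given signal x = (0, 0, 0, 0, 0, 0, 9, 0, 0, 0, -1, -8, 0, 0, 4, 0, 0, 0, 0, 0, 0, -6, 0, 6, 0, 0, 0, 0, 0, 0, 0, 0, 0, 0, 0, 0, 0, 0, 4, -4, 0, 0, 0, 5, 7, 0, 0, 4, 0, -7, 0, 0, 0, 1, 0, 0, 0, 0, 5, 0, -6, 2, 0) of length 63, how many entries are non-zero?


Non-zero positions: [6, 10, 11, 14, 21, 23, 38, 39, 43, 44, 47, 49, 53, 58, 60, 61].
Sparsity = 16.

16


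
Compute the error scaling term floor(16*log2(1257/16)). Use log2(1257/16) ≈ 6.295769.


log2(n/k) = log2(1257/16) ≈ 6.295769.
k*log2(n/k) ≈ 16*6.295769 = 100.732304.
floor(100.732304) = 100.

100


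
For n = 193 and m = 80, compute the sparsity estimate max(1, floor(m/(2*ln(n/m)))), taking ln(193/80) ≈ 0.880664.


n/m = 193/80.
ln(n/m) ≈ 0.880664.
2*ln(n/m) ≈ 1.761328.
m/(2*ln(n/m)) ≈ 80/1.761328 ≈ 45.4203.
floor = 45.
k_max = max(1, 45) = 45.

45


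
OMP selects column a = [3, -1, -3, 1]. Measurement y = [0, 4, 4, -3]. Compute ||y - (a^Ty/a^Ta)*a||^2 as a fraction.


a^T a = 20.
a^T y = -19.
coeff = -19/20 = -19/20.
||r||^2 = 459/20.

459/20


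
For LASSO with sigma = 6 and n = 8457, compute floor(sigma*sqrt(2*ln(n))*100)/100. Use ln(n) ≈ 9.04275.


ln(8457) ≈ 9.04275.
2*ln(n) ≈ 18.0855.
sqrt(2*ln(n)) ≈ sqrt(18.0855) ≈ 4.252705.
lambda ≈ 6*4.252705 = 25.51623.
floor(lambda*100)/100 = 25.51.

25.51


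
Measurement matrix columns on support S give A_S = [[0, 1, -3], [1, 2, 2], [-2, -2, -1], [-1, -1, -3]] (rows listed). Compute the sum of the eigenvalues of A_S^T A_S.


Sum of eigenvalues of A_S^T A_S = trace(A_S^T A_S) = sum of squared column norms of A_S.
A_S^T A_S diagonal: [6, 10, 23].
trace = 6 + 10 + 23 = 39.

39


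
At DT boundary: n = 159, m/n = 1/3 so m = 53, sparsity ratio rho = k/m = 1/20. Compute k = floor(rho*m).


m = 1/3*159 = 53.
rho = 1/20.
rho*m = 1/20*53 = 2.65.
k = floor(2.65) = 2.

2


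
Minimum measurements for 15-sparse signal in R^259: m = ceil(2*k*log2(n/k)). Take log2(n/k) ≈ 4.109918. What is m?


log2(n/k) = log2(259/15) ≈ 4.109918.
2*k*log2(n/k) ≈ 2*15*4.109918 = 123.29754.
m = ceil(123.29754) = 124.

124


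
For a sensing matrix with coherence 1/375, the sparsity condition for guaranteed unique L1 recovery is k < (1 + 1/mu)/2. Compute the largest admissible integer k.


1/mu = 375.
1 + 1/mu = 376.
(1 + 1/mu)/2 = 188 is an integer and the inequality is strict, so k_max = 188 - 1 = 187.

187


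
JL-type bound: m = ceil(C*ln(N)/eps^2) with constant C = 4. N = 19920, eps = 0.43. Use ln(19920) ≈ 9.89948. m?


ln(19920) ≈ 9.89948.
eps^2 = 0.43^2 = 0.1849.
C*ln(N)/eps^2 ≈ 4*9.89948/0.1849 ≈ 214.1586.
m = ceil(214.1586) = 215.

215


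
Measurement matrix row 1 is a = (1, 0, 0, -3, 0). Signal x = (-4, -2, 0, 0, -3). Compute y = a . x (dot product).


Non-zero terms: ['1*-4', '0*-2', '0*-3']
Products: [-4, 0, 0]
y = sum = -4.

-4


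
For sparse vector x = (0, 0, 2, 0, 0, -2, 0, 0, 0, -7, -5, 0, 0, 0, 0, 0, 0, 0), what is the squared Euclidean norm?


Non-zero entries: [(2, 2), (5, -2), (9, -7), (10, -5)]
Squares: [4, 4, 49, 25]
||x||_2^2 = sum = 82.

82


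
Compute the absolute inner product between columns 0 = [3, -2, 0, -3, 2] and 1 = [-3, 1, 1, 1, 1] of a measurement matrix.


Inner product: 3*-3 + -2*1 + 0*1 + -3*1 + 2*1
Products: [-9, -2, 0, -3, 2]
Sum = -12.
|dot| = 12.

12


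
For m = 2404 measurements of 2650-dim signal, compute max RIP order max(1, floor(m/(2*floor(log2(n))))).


floor(log2(2650)) = 11.
2*11 = 22.
m/(2*floor(log2(n))) = 2404/22 ≈ 109.2727.
floor = 109.
k = max(1, 109) = 109.

109


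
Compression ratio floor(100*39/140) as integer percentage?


100*m/n = 100*39/140 ≈ 27.8571.
floor = 27.

27


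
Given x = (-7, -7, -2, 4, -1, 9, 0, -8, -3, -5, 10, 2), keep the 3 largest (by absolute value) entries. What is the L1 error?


Sorted |x_i| descending: [10, 9, 8, 7, 7, 5, 4, 3, 2, 2, 1, 0]
Keep top 3: [10, 9, 8]
Tail entries: [7, 7, 5, 4, 3, 2, 2, 1, 0]
L1 error = sum of tail = 31.

31


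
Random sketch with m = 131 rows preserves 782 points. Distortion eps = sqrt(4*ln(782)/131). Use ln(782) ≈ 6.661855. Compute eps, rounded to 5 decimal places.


ln(782) ≈ 6.661855.
4*ln(N)/m ≈ 4*6.661855/131 ≈ 0.20341542.
eps = sqrt(0.20341542) ≈ 0.451016 ≈ 0.45102.

0.45102


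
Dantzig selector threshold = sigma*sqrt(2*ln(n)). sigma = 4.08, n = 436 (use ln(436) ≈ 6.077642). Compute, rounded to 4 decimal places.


ln(436) ≈ 6.077642.
2*ln(n) ≈ 12.155284.
sqrt(2*ln(n)) ≈ sqrt(12.155284) ≈ 3.486443.
threshold ≈ 4.08*3.486443 = 14.22468744 ≈ 14.2247.

14.2247


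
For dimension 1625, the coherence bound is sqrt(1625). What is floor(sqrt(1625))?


40^2 = 1600 <= 1625 < 1681 = 41^2, so 40 <= sqrt(1625) < 41.
floor(sqrt(1625)) = 40.

40


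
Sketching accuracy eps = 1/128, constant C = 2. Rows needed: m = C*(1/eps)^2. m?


1/eps = 128.
(1/eps)^2 = 16384.
m = 2*16384 = 32768.

32768


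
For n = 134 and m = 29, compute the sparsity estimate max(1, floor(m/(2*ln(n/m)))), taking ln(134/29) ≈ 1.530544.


n/m = 134/29.
ln(n/m) ≈ 1.530544.
2*ln(n/m) ≈ 3.061088.
m/(2*ln(n/m)) ≈ 29/3.061088 ≈ 9.4738.
floor = 9.
k_max = max(1, 9) = 9.

9


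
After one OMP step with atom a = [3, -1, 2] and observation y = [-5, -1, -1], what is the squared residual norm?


a^T a = 14.
a^T y = -16.
coeff = -16/14 = -8/7.
||r||^2 = 61/7.

61/7


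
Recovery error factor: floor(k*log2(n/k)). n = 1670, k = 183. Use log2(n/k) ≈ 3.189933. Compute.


log2(n/k) = log2(1670/183) ≈ 3.189933.
k*log2(n/k) ≈ 183*3.189933 = 583.757739.
floor(583.757739) = 583.

583


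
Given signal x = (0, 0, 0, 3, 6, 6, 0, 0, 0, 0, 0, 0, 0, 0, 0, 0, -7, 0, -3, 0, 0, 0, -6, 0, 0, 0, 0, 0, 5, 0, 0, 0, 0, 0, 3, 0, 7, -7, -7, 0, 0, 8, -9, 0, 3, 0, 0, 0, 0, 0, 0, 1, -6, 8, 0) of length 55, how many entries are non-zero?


Non-zero positions: [3, 4, 5, 16, 18, 22, 28, 34, 36, 37, 38, 41, 42, 44, 51, 52, 53].
Sparsity = 17.

17


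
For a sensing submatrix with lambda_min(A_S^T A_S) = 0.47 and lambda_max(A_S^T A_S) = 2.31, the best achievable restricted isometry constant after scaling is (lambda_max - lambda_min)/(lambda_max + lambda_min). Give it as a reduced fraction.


lambda_max - lambda_min = 2.31 - 0.47 = 1.84.
lambda_max + lambda_min = 2.31 + 0.47 = 2.78.
delta = 1.84/2.78 = 184/278 = 92/139.

92/139


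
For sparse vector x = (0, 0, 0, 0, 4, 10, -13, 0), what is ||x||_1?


Non-zero entries: [(4, 4), (5, 10), (6, -13)]
Absolute values: [4, 10, 13]
||x||_1 = sum = 27.

27


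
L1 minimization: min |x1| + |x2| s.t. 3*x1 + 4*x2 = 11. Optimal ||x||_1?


Axis intercepts:
  x1 = 11/3, x2 = 0: L1 = 11/3
  x1 = 0, x2 = 11/4: L1 = 11/4
x* = (0, 11/4)
||x*||_1 = 11/4.

11/4


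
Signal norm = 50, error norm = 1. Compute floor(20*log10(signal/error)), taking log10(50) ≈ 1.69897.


||x||/||e|| = 50/1 = 50.
log10(50) ≈ 1.69897.
20*log10(||x||/||e||) ≈ 20*1.69897 = 33.9794.
floor(33.9794) = 33.

33


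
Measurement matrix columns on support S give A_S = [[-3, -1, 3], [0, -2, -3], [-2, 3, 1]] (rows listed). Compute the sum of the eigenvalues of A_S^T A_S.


Sum of eigenvalues of A_S^T A_S = trace(A_S^T A_S) = sum of squared column norms of A_S.
A_S^T A_S diagonal: [13, 14, 19].
trace = 13 + 14 + 19 = 46.

46


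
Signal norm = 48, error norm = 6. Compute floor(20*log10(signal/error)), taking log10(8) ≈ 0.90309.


||x||/||e|| = 48/6 = 8.
log10(8) ≈ 0.90309.
20*log10(||x||/||e||) ≈ 20*0.90309 = 18.0618.
floor(18.0618) = 18.

18


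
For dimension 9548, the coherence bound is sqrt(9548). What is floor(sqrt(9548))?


97^2 = 9409 <= 9548 < 9604 = 98^2, so 97 <= sqrt(9548) < 98.
floor(sqrt(9548)) = 97.

97


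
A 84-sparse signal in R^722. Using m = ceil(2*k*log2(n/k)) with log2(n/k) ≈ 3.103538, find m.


log2(n/k) = log2(722/84) ≈ 3.103538.
2*k*log2(n/k) ≈ 2*84*3.103538 = 521.394384.
m = ceil(521.394384) = 522.

522


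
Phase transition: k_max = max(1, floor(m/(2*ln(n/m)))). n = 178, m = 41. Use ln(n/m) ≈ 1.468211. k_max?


n/m = 178/41.
ln(n/m) ≈ 1.468211.
2*ln(n/m) ≈ 2.936422.
m/(2*ln(n/m)) ≈ 41/2.936422 ≈ 13.9626.
floor = 13.
k_max = max(1, 13) = 13.

13


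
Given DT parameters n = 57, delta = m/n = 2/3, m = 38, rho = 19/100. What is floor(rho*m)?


m = 2/3*57 = 38.
rho = 19/100.
rho*m = 19/100*38 = 7.22.
k = floor(7.22) = 7.

7


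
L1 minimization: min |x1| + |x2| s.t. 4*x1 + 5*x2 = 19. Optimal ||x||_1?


Axis intercepts:
  x1 = 19/4, x2 = 0: L1 = 19/4
  x1 = 0, x2 = 19/5: L1 = 19/5
x* = (0, 19/5)
||x*||_1 = 19/5.

19/5


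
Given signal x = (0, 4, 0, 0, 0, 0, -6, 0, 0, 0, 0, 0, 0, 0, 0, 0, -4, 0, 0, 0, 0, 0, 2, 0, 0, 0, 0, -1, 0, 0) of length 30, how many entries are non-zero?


Non-zero positions: [1, 6, 16, 22, 27].
Sparsity = 5.

5


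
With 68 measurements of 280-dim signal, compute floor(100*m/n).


100*m/n = 100*68/280 ≈ 24.2857.
floor = 24.

24


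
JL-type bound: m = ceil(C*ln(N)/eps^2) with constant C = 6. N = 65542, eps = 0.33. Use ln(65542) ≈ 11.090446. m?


ln(65542) ≈ 11.090446.
eps^2 = 0.33^2 = 0.1089.
C*ln(N)/eps^2 ≈ 6*11.090446/0.1089 ≈ 611.0439.
m = ceil(611.0439) = 612.

612


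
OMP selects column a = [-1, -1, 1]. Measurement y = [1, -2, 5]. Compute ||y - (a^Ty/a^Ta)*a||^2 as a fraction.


a^T a = 3.
a^T y = 6.
coeff = 6/3 = 2.
||r||^2 = 18.

18


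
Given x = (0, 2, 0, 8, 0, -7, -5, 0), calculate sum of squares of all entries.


Non-zero entries: [(1, 2), (3, 8), (5, -7), (6, -5)]
Squares: [4, 64, 49, 25]
||x||_2^2 = sum = 142.

142


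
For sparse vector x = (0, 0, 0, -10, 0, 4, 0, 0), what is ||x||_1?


Non-zero entries: [(3, -10), (5, 4)]
Absolute values: [10, 4]
||x||_1 = sum = 14.

14


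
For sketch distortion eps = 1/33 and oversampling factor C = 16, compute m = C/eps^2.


1/eps = 33.
(1/eps)^2 = 1089.
m = 16*1089 = 17424.

17424


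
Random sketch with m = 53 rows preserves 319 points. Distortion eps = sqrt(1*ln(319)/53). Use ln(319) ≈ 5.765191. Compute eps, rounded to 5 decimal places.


ln(319) ≈ 5.765191.
1*ln(N)/m ≈ 1*5.765191/53 ≈ 0.10877719.
eps = sqrt(0.10877719) ≈ 0.3298139 ≈ 0.32981.

0.32981


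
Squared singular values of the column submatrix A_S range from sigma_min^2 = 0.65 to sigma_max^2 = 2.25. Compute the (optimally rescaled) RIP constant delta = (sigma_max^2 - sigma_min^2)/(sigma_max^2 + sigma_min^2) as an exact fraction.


lambda_max - lambda_min = 2.25 - 0.65 = 1.60.
lambda_max + lambda_min = 2.25 + 0.65 = 2.90.
delta = 1.60/2.90 = 160/290 = 16/29.

16/29


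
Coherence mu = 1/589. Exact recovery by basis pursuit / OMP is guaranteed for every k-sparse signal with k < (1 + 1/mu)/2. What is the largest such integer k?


1/mu = 589.
1 + 1/mu = 590.
(1 + 1/mu)/2 = 295 is an integer and the inequality is strict, so k_max = 295 - 1 = 294.

294


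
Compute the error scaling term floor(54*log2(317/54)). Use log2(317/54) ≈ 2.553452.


log2(n/k) = log2(317/54) ≈ 2.553452.
k*log2(n/k) ≈ 54*2.553452 = 137.886408.
floor(137.886408) = 137.

137


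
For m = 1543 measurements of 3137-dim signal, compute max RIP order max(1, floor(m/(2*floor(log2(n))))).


floor(log2(3137)) = 11.
2*11 = 22.
m/(2*floor(log2(n))) = 1543/22 ≈ 70.1364.
floor = 70.
k = max(1, 70) = 70.

70


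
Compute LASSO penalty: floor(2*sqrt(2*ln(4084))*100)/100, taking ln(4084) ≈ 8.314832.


ln(4084) ≈ 8.314832.
2*ln(n) ≈ 16.629664.
sqrt(2*ln(n)) ≈ sqrt(16.629664) ≈ 4.077949.
lambda ≈ 2*4.077949 = 8.155898.
floor(lambda*100)/100 = 8.15.

8.15


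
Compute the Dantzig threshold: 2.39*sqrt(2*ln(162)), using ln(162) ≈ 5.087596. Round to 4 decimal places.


ln(162) ≈ 5.087596.
2*ln(n) ≈ 10.175192.
sqrt(2*ln(n)) ≈ sqrt(10.175192) ≈ 3.189858.
threshold ≈ 2.39*3.189858 = 7.62376062 ≈ 7.6238.

7.6238


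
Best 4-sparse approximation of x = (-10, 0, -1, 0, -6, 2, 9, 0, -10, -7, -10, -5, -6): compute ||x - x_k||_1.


Sorted |x_i| descending: [10, 10, 10, 9, 7, 6, 6, 5, 2, 1, 0, 0, 0]
Keep top 4: [10, 10, 10, 9]
Tail entries: [7, 6, 6, 5, 2, 1, 0, 0, 0]
L1 error = sum of tail = 27.

27


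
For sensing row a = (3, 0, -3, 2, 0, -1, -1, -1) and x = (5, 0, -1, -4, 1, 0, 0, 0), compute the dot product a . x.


Non-zero terms: ['3*5', '-3*-1', '2*-4', '0*1']
Products: [15, 3, -8, 0]
y = sum = 10.

10


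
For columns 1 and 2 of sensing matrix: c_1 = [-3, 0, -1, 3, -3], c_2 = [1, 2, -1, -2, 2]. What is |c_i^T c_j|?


Inner product: -3*1 + 0*2 + -1*-1 + 3*-2 + -3*2
Products: [-3, 0, 1, -6, -6]
Sum = -14.
|dot| = 14.

14


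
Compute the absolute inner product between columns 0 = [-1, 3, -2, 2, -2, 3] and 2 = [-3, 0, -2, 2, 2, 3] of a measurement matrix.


Inner product: -1*-3 + 3*0 + -2*-2 + 2*2 + -2*2 + 3*3
Products: [3, 0, 4, 4, -4, 9]
Sum = 16.
|dot| = 16.

16


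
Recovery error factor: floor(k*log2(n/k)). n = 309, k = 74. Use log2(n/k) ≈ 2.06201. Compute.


log2(n/k) = log2(309/74) ≈ 2.06201.
k*log2(n/k) ≈ 74*2.06201 = 152.58874.
floor(152.58874) = 152.

152


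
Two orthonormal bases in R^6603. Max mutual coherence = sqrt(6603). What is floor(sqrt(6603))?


81^2 = 6561 <= 6603 < 6724 = 82^2, so 81 <= sqrt(6603) < 82.
floor(sqrt(6603)) = 81.

81


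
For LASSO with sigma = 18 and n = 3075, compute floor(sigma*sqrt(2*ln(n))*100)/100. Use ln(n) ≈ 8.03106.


ln(3075) ≈ 8.03106.
2*ln(n) ≈ 16.06212.
sqrt(2*ln(n)) ≈ sqrt(16.06212) ≈ 4.007757.
lambda ≈ 18*4.007757 = 72.139626.
floor(lambda*100)/100 = 72.13.

72.13


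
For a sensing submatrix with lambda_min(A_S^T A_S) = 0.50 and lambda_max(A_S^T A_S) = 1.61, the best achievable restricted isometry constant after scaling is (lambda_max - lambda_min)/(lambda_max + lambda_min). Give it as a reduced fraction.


lambda_max - lambda_min = 1.61 - 0.50 = 1.11.
lambda_max + lambda_min = 1.61 + 0.50 = 2.11.
delta = 1.11/2.11 = 111/211.

111/211


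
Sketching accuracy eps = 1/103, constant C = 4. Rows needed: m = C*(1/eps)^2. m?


1/eps = 103.
(1/eps)^2 = 10609.
m = 4*10609 = 42436.

42436


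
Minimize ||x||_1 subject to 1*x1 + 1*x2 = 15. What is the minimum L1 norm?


Axis intercepts:
  x1 = 15, x2 = 0: L1 = 15
  x1 = 0, x2 = 15: L1 = 15
x* = (15, 0)
||x*||_1 = 15.

15


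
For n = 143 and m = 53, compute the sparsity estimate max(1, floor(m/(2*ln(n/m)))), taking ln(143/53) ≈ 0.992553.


n/m = 143/53.
ln(n/m) ≈ 0.992553.
2*ln(n/m) ≈ 1.985106.
m/(2*ln(n/m)) ≈ 53/1.985106 ≈ 26.6988.
floor = 26.
k_max = max(1, 26) = 26.

26


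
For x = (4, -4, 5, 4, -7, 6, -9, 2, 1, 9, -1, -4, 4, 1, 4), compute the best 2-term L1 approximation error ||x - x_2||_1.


Sorted |x_i| descending: [9, 9, 7, 6, 5, 4, 4, 4, 4, 4, 4, 2, 1, 1, 1]
Keep top 2: [9, 9]
Tail entries: [7, 6, 5, 4, 4, 4, 4, 4, 4, 2, 1, 1, 1]
L1 error = sum of tail = 47.

47


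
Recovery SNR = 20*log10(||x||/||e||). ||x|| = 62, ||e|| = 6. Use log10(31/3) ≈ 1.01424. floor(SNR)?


||x||/||e|| = 62/6 = 31/3.
log10(31/3) ≈ 1.01424.
20*log10(||x||/||e||) ≈ 20*1.01424 = 20.2848.
floor(20.2848) = 20.

20


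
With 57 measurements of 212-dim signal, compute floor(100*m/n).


100*m/n = 100*57/212 ≈ 26.8868.
floor = 26.

26


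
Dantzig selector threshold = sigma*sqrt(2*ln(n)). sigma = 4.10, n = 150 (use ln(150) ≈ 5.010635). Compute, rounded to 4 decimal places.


ln(150) ≈ 5.010635.
2*ln(n) ≈ 10.02127.
sqrt(2*ln(n)) ≈ sqrt(10.02127) ≈ 3.165639.
threshold ≈ 4.10*3.165639 = 12.9791199 ≈ 12.9791.

12.9791


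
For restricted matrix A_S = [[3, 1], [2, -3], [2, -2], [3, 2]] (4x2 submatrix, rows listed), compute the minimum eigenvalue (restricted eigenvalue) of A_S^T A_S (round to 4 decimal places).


A_S^T A_S = [[26, -1], [-1, 18]].
trace = 44.
det = 467.
disc = trace^2 - 4*det = 1936 - 4*467 = 68.
sqrt(68) ≈ 8.246211.
lam_min = (44 - sqrt(68))/2 ≈ (44 - 8.246211)/2 = 17.8768945 ≈ 17.8769.

17.8769


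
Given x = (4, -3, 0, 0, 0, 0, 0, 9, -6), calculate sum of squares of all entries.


Non-zero entries: [(0, 4), (1, -3), (7, 9), (8, -6)]
Squares: [16, 9, 81, 36]
||x||_2^2 = sum = 142.

142


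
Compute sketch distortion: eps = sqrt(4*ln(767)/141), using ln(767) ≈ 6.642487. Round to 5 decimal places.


ln(767) ≈ 6.642487.
4*ln(N)/m ≈ 4*6.642487/141 ≈ 0.18843935.
eps = sqrt(0.18843935) ≈ 0.434096 ≈ 0.43410.

0.43410


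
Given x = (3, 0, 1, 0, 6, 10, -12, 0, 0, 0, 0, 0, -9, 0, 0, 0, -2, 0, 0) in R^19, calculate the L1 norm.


Non-zero entries: [(0, 3), (2, 1), (4, 6), (5, 10), (6, -12), (12, -9), (16, -2)]
Absolute values: [3, 1, 6, 10, 12, 9, 2]
||x||_1 = sum = 43.

43


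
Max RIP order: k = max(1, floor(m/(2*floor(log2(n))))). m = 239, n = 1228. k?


floor(log2(1228)) = 10.
2*10 = 20.
m/(2*floor(log2(n))) = 239/20 ≈ 11.95.
floor = 11.
k = max(1, 11) = 11.

11


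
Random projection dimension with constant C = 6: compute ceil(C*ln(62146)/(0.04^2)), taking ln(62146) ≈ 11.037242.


ln(62146) ≈ 11.037242.
eps^2 = 0.04^2 = 0.0016.
C*ln(N)/eps^2 ≈ 6*11.037242/0.0016 ≈ 41389.6575.
m = ceil(41389.6575) = 41390.

41390


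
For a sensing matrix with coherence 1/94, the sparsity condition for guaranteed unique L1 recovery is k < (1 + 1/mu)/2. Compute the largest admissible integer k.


1/mu = 94.
1 + 1/mu = 95.
(1 + 1/mu)/2 = 47.5 is not an integer, so k_max = floor(47.5) = 47.

47


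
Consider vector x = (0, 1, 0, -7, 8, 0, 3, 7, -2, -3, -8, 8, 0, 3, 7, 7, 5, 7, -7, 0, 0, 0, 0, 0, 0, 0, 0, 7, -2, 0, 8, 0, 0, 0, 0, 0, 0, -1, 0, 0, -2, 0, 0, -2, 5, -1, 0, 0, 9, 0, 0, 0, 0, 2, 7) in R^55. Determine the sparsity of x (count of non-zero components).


Non-zero positions: [1, 3, 4, 6, 7, 8, 9, 10, 11, 13, 14, 15, 16, 17, 18, 27, 28, 30, 37, 40, 43, 44, 45, 48, 53, 54].
Sparsity = 26.

26


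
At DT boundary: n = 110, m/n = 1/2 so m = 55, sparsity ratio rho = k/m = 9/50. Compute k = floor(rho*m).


m = 1/2*110 = 55.
rho = 9/50.
rho*m = 9/50*55 = 9.9.
k = floor(9.9) = 9.

9


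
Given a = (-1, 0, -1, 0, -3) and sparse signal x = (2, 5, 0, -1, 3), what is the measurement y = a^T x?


Non-zero terms: ['-1*2', '0*5', '0*-1', '-3*3']
Products: [-2, 0, 0, -9]
y = sum = -11.

-11


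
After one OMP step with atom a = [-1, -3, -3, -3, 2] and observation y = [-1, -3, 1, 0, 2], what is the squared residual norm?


a^T a = 32.
a^T y = 11.
coeff = 11/32 = 11/32.
||r||^2 = 359/32.

359/32


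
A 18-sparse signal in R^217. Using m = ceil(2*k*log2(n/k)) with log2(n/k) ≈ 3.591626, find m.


log2(n/k) = log2(217/18) ≈ 3.591626.
2*k*log2(n/k) ≈ 2*18*3.591626 = 129.298536.
m = ceil(129.298536) = 130.

130


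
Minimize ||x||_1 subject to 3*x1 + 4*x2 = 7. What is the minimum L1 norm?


Axis intercepts:
  x1 = 7/3, x2 = 0: L1 = 7/3
  x1 = 0, x2 = 7/4: L1 = 7/4
x* = (0, 7/4)
||x*||_1 = 7/4.

7/4


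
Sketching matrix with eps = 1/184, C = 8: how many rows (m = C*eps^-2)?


1/eps = 184.
(1/eps)^2 = 33856.
m = 8*33856 = 270848.

270848


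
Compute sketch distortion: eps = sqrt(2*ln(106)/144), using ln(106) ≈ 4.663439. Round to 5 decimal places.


ln(106) ≈ 4.663439.
2*ln(N)/m ≈ 2*4.663439/144 ≈ 0.06476999.
eps = sqrt(0.06476999) ≈ 0.2544995 ≈ 0.25450.

0.25450


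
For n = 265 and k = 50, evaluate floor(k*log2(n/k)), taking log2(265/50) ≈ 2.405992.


log2(n/k) = log2(265/50) ≈ 2.405992.
k*log2(n/k) ≈ 50*2.405992 = 120.2996.
floor(120.2996) = 120.

120


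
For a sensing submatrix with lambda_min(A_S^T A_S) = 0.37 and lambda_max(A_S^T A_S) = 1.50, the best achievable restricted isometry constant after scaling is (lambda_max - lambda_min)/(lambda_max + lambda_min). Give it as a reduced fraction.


lambda_max - lambda_min = 1.50 - 0.37 = 1.13.
lambda_max + lambda_min = 1.50 + 0.37 = 1.87.
delta = 1.13/1.87 = 113/187.

113/187


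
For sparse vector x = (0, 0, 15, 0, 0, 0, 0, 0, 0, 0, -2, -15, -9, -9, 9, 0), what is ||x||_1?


Non-zero entries: [(2, 15), (10, -2), (11, -15), (12, -9), (13, -9), (14, 9)]
Absolute values: [15, 2, 15, 9, 9, 9]
||x||_1 = sum = 59.

59


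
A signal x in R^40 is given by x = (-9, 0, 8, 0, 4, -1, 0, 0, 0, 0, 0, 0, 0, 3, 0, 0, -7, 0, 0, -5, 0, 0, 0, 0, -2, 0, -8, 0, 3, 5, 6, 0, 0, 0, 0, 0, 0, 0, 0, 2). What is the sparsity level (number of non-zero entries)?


Non-zero positions: [0, 2, 4, 5, 13, 16, 19, 24, 26, 28, 29, 30, 39].
Sparsity = 13.

13


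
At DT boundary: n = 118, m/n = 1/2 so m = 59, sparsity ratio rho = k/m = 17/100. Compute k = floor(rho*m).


m = 1/2*118 = 59.
rho = 17/100.
rho*m = 17/100*59 = 10.03.
k = floor(10.03) = 10.

10


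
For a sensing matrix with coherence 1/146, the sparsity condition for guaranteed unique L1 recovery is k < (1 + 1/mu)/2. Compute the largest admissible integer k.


1/mu = 146.
1 + 1/mu = 147.
(1 + 1/mu)/2 = 73.5 is not an integer, so k_max = floor(73.5) = 73.

73


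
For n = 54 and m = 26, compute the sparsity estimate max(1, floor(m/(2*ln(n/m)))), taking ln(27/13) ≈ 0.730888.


n/m = 54/26 = 27/13.
ln(n/m) ≈ 0.730888.
2*ln(n/m) ≈ 1.461776.
m/(2*ln(n/m)) ≈ 26/1.461776 ≈ 17.7866.
floor = 17.
k_max = max(1, 17) = 17.

17


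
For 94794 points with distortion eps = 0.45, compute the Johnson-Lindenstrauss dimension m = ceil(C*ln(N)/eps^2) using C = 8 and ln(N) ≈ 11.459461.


ln(94794) ≈ 11.459461.
eps^2 = 0.45^2 = 0.2025.
C*ln(N)/eps^2 ≈ 8*11.459461/0.2025 ≈ 452.7194.
m = ceil(452.7194) = 453.

453


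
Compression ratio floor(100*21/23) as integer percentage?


100*m/n = 100*21/23 ≈ 91.3043.
floor = 91.

91


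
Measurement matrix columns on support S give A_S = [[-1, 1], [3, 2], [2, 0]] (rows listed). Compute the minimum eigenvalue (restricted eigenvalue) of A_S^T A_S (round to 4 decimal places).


A_S^T A_S = [[14, 5], [5, 5]].
trace = 19.
det = 45.
disc = trace^2 - 4*det = 361 - 4*45 = 181.
sqrt(181) ≈ 13.453624.
lam_min = (19 - sqrt(181))/2 ≈ (19 - 13.453624)/2 = 2.773188 ≈ 2.7732.

2.7732


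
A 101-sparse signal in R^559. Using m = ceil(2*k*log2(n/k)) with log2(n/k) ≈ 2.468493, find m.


log2(n/k) = log2(559/101) ≈ 2.468493.
2*k*log2(n/k) ≈ 2*101*2.468493 = 498.635586.
m = ceil(498.635586) = 499.

499


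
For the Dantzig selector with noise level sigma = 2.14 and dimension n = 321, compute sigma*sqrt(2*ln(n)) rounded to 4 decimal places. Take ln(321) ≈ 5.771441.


ln(321) ≈ 5.771441.
2*ln(n) ≈ 11.542882.
sqrt(2*ln(n)) ≈ sqrt(11.542882) ≈ 3.397482.
threshold ≈ 2.14*3.397482 = 7.27061148 ≈ 7.2706.

7.2706


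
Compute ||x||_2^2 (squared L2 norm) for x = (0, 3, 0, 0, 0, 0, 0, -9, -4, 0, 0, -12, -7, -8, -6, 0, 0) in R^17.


Non-zero entries: [(1, 3), (7, -9), (8, -4), (11, -12), (12, -7), (13, -8), (14, -6)]
Squares: [9, 81, 16, 144, 49, 64, 36]
||x||_2^2 = sum = 399.

399


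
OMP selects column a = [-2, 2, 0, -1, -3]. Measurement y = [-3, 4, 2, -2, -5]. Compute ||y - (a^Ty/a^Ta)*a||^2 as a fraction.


a^T a = 18.
a^T y = 31.
coeff = 31/18 = 31/18.
||r||^2 = 83/18.

83/18


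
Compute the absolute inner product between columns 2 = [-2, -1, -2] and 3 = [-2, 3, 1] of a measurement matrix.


Inner product: -2*-2 + -1*3 + -2*1
Products: [4, -3, -2]
Sum = -1.
|dot| = 1.

1


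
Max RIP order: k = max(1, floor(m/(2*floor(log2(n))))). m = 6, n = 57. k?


floor(log2(57)) = 5.
2*5 = 10.
m/(2*floor(log2(n))) = 6/10 ≈ 0.6.
floor = 0.
k = max(1, 0) = 1.

1


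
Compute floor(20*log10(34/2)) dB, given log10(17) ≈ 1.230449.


||x||/||e|| = 34/2 = 17.
log10(17) ≈ 1.230449.
20*log10(||x||/||e||) ≈ 20*1.230449 = 24.60898.
floor(24.60898) = 24.

24


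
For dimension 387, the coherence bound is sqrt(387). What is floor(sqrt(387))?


19^2 = 361 <= 387 < 400 = 20^2, so 19 <= sqrt(387) < 20.
floor(sqrt(387)) = 19.

19


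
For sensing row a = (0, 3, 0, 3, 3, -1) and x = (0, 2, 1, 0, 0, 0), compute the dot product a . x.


Non-zero terms: ['3*2', '0*1']
Products: [6, 0]
y = sum = 6.

6


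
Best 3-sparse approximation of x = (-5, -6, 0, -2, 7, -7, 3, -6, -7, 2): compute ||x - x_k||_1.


Sorted |x_i| descending: [7, 7, 7, 6, 6, 5, 3, 2, 2, 0]
Keep top 3: [7, 7, 7]
Tail entries: [6, 6, 5, 3, 2, 2, 0]
L1 error = sum of tail = 24.

24


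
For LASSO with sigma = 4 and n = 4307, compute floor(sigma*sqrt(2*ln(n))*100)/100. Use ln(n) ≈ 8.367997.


ln(4307) ≈ 8.367997.
2*ln(n) ≈ 16.735994.
sqrt(2*ln(n)) ≈ sqrt(16.735994) ≈ 4.090965.
lambda ≈ 4*4.090965 = 16.36386.
floor(lambda*100)/100 = 16.36.

16.36


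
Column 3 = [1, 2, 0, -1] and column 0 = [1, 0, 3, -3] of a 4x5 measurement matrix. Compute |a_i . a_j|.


Inner product: 1*1 + 2*0 + 0*3 + -1*-3
Products: [1, 0, 0, 3]
Sum = 4.
|dot| = 4.

4


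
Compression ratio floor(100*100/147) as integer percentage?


100*m/n = 100*100/147 ≈ 68.0272.
floor = 68.

68


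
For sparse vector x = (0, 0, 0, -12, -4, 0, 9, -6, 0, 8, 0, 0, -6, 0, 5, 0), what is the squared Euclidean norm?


Non-zero entries: [(3, -12), (4, -4), (6, 9), (7, -6), (9, 8), (12, -6), (14, 5)]
Squares: [144, 16, 81, 36, 64, 36, 25]
||x||_2^2 = sum = 402.

402


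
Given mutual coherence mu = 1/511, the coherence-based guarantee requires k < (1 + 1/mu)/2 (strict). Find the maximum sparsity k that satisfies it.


1/mu = 511.
1 + 1/mu = 512.
(1 + 1/mu)/2 = 256 is an integer and the inequality is strict, so k_max = 256 - 1 = 255.

255


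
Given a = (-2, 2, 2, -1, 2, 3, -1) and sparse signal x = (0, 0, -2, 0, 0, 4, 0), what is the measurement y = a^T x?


Non-zero terms: ['2*-2', '3*4']
Products: [-4, 12]
y = sum = 8.

8


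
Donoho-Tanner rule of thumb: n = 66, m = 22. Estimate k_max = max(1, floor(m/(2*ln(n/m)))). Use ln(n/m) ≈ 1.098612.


n/m = 66/22 = 3.
ln(n/m) ≈ 1.098612.
2*ln(n/m) ≈ 2.197224.
m/(2*ln(n/m)) ≈ 22/2.197224 ≈ 10.0126.
floor = 10.
k_max = max(1, 10) = 10.

10
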